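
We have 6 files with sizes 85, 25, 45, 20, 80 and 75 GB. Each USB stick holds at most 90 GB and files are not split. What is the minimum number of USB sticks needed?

4

Total = 85 + 80 + 75 + 45 + 25 + 20 = 330 GB.
Lower bound: ⌈330/90⌉ = 4 USB sticks.
A packing using 4 USB sticks:
  USB stick 1: 85 = 85
  USB stick 2: 80 = 80
  USB stick 3: 75 = 75
  USB stick 4: 45 + 25 + 20 = 90
This matches the lower bound, so 4 is optimal.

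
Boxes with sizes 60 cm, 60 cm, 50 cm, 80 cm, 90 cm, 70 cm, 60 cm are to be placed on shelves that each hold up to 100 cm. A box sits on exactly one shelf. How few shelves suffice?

7

Total = 90 + 80 + 70 + 60 + 60 + 60 + 50 = 470 cm.
Lower bound: ⌈470/100⌉ = 5 shelves.
Also, 6 boxes each exceed 50 cm, and no two of those can share a shelf, so at least 6 shelves are needed.
A packing using 7 shelves:
  shelf 1: 90 = 90
  shelf 2: 80 = 80
  shelf 3: 70 = 70
  shelf 4: 60 = 60
  shelf 5: 60 = 60
  shelf 6: 60 = 60
  shelf 7: 50 = 50
No arrangement into 6 shelves stays within capacity, so 7 is optimal.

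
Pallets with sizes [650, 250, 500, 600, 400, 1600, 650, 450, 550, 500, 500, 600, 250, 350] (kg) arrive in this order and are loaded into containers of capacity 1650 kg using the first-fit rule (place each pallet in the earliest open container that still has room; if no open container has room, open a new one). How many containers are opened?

  650 → container 1 (new)  [load 650/1650]
  250 → container 1  [load 900/1650]
  500 → container 1  [load 1400/1650]
  600 → container 2 (new)  [load 600/1650]
  400 → container 2  [load 1000/1650]
  1600 → container 3 (new)  [load 1600/1650]
  650 → container 2  [load 1650/1650]
  450 → container 4 (new)  [load 450/1650]
  550 → container 4  [load 1000/1650]
  500 → container 4  [load 1500/1650]
  500 → container 5 (new)  [load 500/1650]
  600 → container 5  [load 1100/1650]
  250 → container 1  [load 1650/1650]
  350 → container 5  [load 1450/1650]
5 containers opened.

5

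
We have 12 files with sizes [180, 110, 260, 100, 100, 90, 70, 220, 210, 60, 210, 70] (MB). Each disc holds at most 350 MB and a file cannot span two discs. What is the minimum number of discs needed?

Total = 260 + 220 + 210 + 210 + 180 + 110 + 100 + 100 + 90 + 70 + 70 + 60 = 1680 MB.
Lower bound: ⌈1680/350⌉ = 5 discs.
A packing using 5 discs:
  disc 1: 260 + 90 = 350
  disc 2: 220 + 110 = 330
  disc 3: 210 + 100 = 310
  disc 4: 210 + 70 + 70 = 350
  disc 5: 180 + 100 + 60 = 340
This matches the lower bound, so 5 is optimal.

5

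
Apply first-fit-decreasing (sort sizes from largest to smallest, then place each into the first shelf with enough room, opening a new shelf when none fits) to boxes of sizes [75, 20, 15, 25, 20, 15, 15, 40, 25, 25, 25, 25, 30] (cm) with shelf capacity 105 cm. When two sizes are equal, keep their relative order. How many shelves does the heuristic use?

4

Sorted descending: 75, 40, 30, 25, 25, 25, 25, 25, 20, 20, 15, 15, 15.
  75 → shelf 1 (new)  [load 75/105]
  40 → shelf 2 (new)  [load 40/105]
  30 → shelf 1  [load 105/105]
  25 → shelf 2  [load 65/105]
  25 → shelf 2  [load 90/105]
  25 → shelf 3 (new)  [load 25/105]
  25 → shelf 3  [load 50/105]
  25 → shelf 3  [load 75/105]
  20 → shelf 3  [load 95/105]
  20 → shelf 4 (new)  [load 20/105]
  15 → shelf 2  [load 105/105]
  15 → shelf 4  [load 35/105]
  15 → shelf 4  [load 50/105]
4 shelves opened.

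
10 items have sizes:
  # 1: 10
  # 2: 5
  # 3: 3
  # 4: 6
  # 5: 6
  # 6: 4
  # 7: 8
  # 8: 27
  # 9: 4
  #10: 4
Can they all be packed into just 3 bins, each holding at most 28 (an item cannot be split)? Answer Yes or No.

Yes

A valid assignment using 3 bins:
  bin 1: 27 = 27
  bin 2: 10 + 8 + 6 + 4 = 28
  bin 3: 6 + 5 + 4 + 4 + 3 = 22
Every load is within 28, so 3 bins suffice.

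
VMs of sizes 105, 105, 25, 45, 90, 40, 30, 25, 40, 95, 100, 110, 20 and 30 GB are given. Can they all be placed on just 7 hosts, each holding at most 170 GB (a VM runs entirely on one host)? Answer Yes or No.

A valid assignment using 6 hosts:
  host 1: 110 + 45 = 155
  host 2: 105 + 40 + 25 = 170
  host 3: 105 + 40 + 25 = 170
  host 4: 100 + 30 + 30 = 160
  host 5: 95 + 20 = 115
  host 6: 90 = 90
That uses only 6 ≤ 7, so 7 hosts are enough.

Yes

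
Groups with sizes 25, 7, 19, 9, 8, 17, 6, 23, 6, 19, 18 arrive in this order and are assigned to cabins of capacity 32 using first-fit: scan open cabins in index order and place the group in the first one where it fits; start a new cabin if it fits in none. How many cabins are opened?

6

  25 → cabin 1 (new)  [load 25/32]
  7 → cabin 1  [load 32/32]
  19 → cabin 2 (new)  [load 19/32]
  9 → cabin 2  [load 28/32]
  8 → cabin 3 (new)  [load 8/32]
  17 → cabin 3  [load 25/32]
  6 → cabin 3  [load 31/32]
  23 → cabin 4 (new)  [load 23/32]
  6 → cabin 4  [load 29/32]
  19 → cabin 5 (new)  [load 19/32]
  18 → cabin 6 (new)  [load 18/32]
6 cabins opened.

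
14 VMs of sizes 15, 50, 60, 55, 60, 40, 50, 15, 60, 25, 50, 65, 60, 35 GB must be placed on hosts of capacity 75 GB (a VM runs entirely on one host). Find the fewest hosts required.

10

Total = 65 + 60 + 60 + 60 + 60 + 55 + 50 + 50 + 50 + 40 + 35 + 25 + 15 + 15 = 640 GB.
Lower bound: ⌈640/75⌉ = 9 hosts.
Also, 10 VMs each exceed 75/2 GB, and no two of those can share a host, so at least 10 hosts are needed.
A packing using 10 hosts:
  host 1: 65 = 65
  host 2: 60 + 15 = 75
  host 3: 60 + 15 = 75
  host 4: 60 = 60
  host 5: 60 = 60
  host 6: 55 = 55
  host 7: 50 + 25 = 75
  host 8: 50 = 50
  host 9: 50 = 50
  host 10: 40 + 35 = 75
This matches the lower bound, so 10 is optimal.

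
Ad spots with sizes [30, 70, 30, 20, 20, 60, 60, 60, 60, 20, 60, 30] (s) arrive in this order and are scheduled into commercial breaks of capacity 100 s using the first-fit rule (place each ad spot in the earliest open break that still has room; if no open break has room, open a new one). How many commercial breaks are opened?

  30 → break 1 (new)  [load 30/100]
  70 → break 1  [load 100/100]
  30 → break 2 (new)  [load 30/100]
  20 → break 2  [load 50/100]
  20 → break 2  [load 70/100]
  60 → break 3 (new)  [load 60/100]
  60 → break 4 (new)  [load 60/100]
  60 → break 5 (new)  [load 60/100]
  60 → break 6 (new)  [load 60/100]
  20 → break 2  [load 90/100]
  60 → break 7 (new)  [load 60/100]
  30 → break 3  [load 90/100]
7 commercial breaks opened.

7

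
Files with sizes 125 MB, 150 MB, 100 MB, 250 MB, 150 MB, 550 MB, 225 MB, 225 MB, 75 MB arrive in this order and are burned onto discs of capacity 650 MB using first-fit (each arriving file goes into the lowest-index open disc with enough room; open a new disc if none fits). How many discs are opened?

3

  125 → disc 1 (new)  [load 125/650]
  150 → disc 1  [load 275/650]
  100 → disc 1  [load 375/650]
  250 → disc 1  [load 625/650]
  150 → disc 2 (new)  [load 150/650]
  550 → disc 3 (new)  [load 550/650]
  225 → disc 2  [load 375/650]
  225 → disc 2  [load 600/650]
  75 → disc 3  [load 625/650]
3 discs opened.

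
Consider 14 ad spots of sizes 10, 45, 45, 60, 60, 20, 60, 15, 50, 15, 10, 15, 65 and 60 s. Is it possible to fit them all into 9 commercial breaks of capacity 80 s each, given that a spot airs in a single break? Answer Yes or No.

Yes

A valid assignment using 8 commercial breaks:
  break 1: 65 + 15 = 80
  break 2: 60 + 20 = 80
  break 3: 60 + 15 = 75
  break 4: 60 + 15 = 75
  break 5: 60 + 10 + 10 = 80
  break 6: 50 = 50
  break 7: 45 = 45
  break 8: 45 = 45
That uses only 8 ≤ 9, so 9 commercial breaks are enough.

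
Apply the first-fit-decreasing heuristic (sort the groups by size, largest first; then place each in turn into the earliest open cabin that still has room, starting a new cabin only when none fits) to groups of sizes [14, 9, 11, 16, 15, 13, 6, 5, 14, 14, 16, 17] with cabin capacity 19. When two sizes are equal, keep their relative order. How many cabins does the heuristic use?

10

Sorted descending: 17, 16, 16, 15, 14, 14, 14, 13, 11, 9, 6, 5.
  17 → cabin 1 (new)  [load 17/19]
  16 → cabin 2 (new)  [load 16/19]
  16 → cabin 3 (new)  [load 16/19]
  15 → cabin 4 (new)  [load 15/19]
  14 → cabin 5 (new)  [load 14/19]
  14 → cabin 6 (new)  [load 14/19]
  14 → cabin 7 (new)  [load 14/19]
  13 → cabin 8 (new)  [load 13/19]
  11 → cabin 9 (new)  [load 11/19]
  9 → cabin 10 (new)  [load 9/19]
  6 → cabin 8  [load 19/19]
  5 → cabin 5  [load 19/19]
10 cabins opened.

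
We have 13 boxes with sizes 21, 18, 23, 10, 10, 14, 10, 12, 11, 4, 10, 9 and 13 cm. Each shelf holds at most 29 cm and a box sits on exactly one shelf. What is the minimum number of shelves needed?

7

Total = 23 + 21 + 18 + 14 + 13 + 12 + 11 + 10 + 10 + 10 + 10 + 9 + 4 = 165 cm.
Lower bound: ⌈165/29⌉ = 6 shelves.
A packing using 7 shelves:
  shelf 1: 23 + 4 = 27
  shelf 2: 21 = 21
  shelf 3: 18 + 11 = 29
  shelf 4: 14 + 13 = 27
  shelf 5: 12 + 10 = 22
  shelf 6: 10 + 10 + 9 = 29
  shelf 7: 10 = 10
No arrangement into 6 shelves stays within capacity, so 7 is optimal.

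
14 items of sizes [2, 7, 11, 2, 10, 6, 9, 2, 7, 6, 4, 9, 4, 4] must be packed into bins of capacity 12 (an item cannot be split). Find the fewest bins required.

8

Total = 11 + 10 + 9 + 9 + 7 + 7 + 6 + 6 + 4 + 4 + 4 + 2 + 2 + 2 = 83.
Lower bound: ⌈83/12⌉ = 7 bins.
A packing using 8 bins:
  bin 1: 11 = 11
  bin 2: 10 + 2 = 12
  bin 3: 9 + 2 = 11
  bin 4: 9 + 2 = 11
  bin 5: 7 + 4 = 11
  bin 6: 7 + 4 = 11
  bin 7: 6 + 6 = 12
  bin 8: 4 = 4
No arrangement into 7 bins stays within capacity, so 8 is optimal.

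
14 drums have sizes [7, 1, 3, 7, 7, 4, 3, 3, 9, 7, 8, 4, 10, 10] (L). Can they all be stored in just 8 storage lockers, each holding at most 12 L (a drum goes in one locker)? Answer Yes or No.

A valid assignment using 8 storage lockers:
  locker 1: 10 + 1 = 11
  locker 2: 10 = 10
  locker 3: 9 + 3 = 12
  locker 4: 8 + 4 = 12
  locker 5: 7 + 4 = 11
  locker 6: 7 + 3 = 10
  locker 7: 7 + 3 = 10
  locker 8: 7 = 7
Every load is within 12 L, so 8 storage lockers suffice.

Yes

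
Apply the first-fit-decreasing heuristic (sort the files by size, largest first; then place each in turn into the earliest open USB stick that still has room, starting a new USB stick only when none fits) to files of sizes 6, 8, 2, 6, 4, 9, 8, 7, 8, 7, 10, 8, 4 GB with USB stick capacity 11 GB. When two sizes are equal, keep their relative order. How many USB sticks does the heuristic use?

Sorted descending: 10, 9, 8, 8, 8, 8, 7, 7, 6, 6, 4, 4, 2.
  10 → USB stick 1 (new)  [load 10/11]
  9 → USB stick 2 (new)  [load 9/11]
  8 → USB stick 3 (new)  [load 8/11]
  8 → USB stick 4 (new)  [load 8/11]
  8 → USB stick 5 (new)  [load 8/11]
  8 → USB stick 6 (new)  [load 8/11]
  7 → USB stick 7 (new)  [load 7/11]
  7 → USB stick 8 (new)  [load 7/11]
  6 → USB stick 9 (new)  [load 6/11]
  6 → USB stick 10 (new)  [load 6/11]
  4 → USB stick 7  [load 11/11]
  4 → USB stick 8  [load 11/11]
  2 → USB stick 2  [load 11/11]
10 USB sticks opened.

10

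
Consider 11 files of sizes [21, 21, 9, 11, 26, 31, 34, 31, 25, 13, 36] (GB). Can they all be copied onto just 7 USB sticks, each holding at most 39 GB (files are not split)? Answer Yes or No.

No

Total = 258 GB; ⌈258/39⌉ = 7.
8 files each exceed half the capacity and cannot share a USB stick, forcing at least 8 USB sticks.
At least 8 USB sticks are required, but only 7 are allowed.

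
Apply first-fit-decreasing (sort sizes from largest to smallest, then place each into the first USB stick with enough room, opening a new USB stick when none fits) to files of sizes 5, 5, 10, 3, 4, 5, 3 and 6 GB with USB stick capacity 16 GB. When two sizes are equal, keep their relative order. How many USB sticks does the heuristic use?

Sorted descending: 10, 6, 5, 5, 5, 4, 3, 3.
  10 → USB stick 1 (new)  [load 10/16]
  6 → USB stick 1  [load 16/16]
  5 → USB stick 2 (new)  [load 5/16]
  5 → USB stick 2  [load 10/16]
  5 → USB stick 2  [load 15/16]
  4 → USB stick 3 (new)  [load 4/16]
  3 → USB stick 3  [load 7/16]
  3 → USB stick 3  [load 10/16]
3 USB sticks opened.

3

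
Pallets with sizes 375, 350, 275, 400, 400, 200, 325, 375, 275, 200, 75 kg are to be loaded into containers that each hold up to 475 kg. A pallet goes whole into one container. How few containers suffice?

Total = 400 + 400 + 375 + 375 + 350 + 325 + 275 + 275 + 200 + 200 + 75 = 3250 kg.
Lower bound: ⌈3250/475⌉ = 7 containers.
Also, 8 pallets each exceed 475/2 kg, and no two of those can share a container, so at least 8 containers are needed.
A packing using 8 containers:
  container 1: 400 + 75 = 475
  container 2: 400 = 400
  container 3: 375 = 375
  container 4: 375 = 375
  container 5: 350 = 350
  container 6: 325 = 325
  container 7: 275 + 200 = 475
  container 8: 275 + 200 = 475
This matches the lower bound, so 8 is optimal.

8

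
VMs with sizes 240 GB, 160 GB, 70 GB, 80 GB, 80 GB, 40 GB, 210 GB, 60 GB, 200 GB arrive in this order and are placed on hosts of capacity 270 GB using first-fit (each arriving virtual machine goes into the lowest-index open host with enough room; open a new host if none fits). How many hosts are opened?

5

  240 → host 1 (new)  [load 240/270]
  160 → host 2 (new)  [load 160/270]
  70 → host 2  [load 230/270]
  80 → host 3 (new)  [load 80/270]
  80 → host 3  [load 160/270]
  40 → host 2  [load 270/270]
  210 → host 4 (new)  [load 210/270]
  60 → host 3  [load 220/270]
  200 → host 5 (new)  [load 200/270]
5 hosts opened.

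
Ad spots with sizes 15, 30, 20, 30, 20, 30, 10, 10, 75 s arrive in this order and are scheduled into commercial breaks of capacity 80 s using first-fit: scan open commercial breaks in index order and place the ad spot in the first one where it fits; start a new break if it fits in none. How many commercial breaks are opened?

  15 → break 1 (new)  [load 15/80]
  30 → break 1  [load 45/80]
  20 → break 1  [load 65/80]
  30 → break 2 (new)  [load 30/80]
  20 → break 2  [load 50/80]
  30 → break 2  [load 80/80]
  10 → break 1  [load 75/80]
  10 → break 3 (new)  [load 10/80]
  75 → break 4 (new)  [load 75/80]
4 commercial breaks opened.

4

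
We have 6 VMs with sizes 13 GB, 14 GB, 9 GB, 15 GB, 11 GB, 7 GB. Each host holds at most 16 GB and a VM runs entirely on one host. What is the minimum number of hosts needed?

Total = 15 + 14 + 13 + 11 + 9 + 7 = 69 GB.
Lower bound: ⌈69/16⌉ = 5 hosts.
A packing using 5 hosts:
  host 1: 15 = 15
  host 2: 14 = 14
  host 3: 13 = 13
  host 4: 11 = 11
  host 5: 9 + 7 = 16
This matches the lower bound, so 5 is optimal.

5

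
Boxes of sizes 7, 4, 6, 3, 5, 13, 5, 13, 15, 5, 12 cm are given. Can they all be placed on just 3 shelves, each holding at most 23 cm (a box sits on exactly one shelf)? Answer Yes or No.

Total = 88 cm; ⌈88/23⌉ = 4.
At least 4 shelves are required, but only 3 are allowed.

No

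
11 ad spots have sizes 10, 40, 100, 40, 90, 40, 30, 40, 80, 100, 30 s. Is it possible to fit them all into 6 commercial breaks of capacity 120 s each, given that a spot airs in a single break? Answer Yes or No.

A valid assignment using 6 commercial breaks:
  break 1: 100 + 10 = 110
  break 2: 100 = 100
  break 3: 90 + 30 = 120
  break 4: 80 + 40 = 120
  break 5: 40 + 40 + 40 = 120
  break 6: 30 = 30
Every load is within 120 s, so 6 commercial breaks suffice.

Yes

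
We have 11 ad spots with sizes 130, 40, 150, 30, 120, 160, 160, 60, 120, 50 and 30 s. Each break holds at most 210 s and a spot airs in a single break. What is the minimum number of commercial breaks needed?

Total = 160 + 160 + 150 + 130 + 120 + 120 + 60 + 50 + 40 + 30 + 30 = 1050 s.
Lower bound: ⌈1050/210⌉ = 5 commercial breaks.
Also, 6 ad spots each exceed 105 s, and no two of those can share a break, so at least 6 commercial breaks are needed.
A packing using 6 commercial breaks:
  break 1: 160 + 50 = 210
  break 2: 160 + 40 = 200
  break 3: 150 + 60 = 210
  break 4: 130 + 30 + 30 = 190
  break 5: 120 = 120
  break 6: 120 = 120
This matches the lower bound, so 6 is optimal.

6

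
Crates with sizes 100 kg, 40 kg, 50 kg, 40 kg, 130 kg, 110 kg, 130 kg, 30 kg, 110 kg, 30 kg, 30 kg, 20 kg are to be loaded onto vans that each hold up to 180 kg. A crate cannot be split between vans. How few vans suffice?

5

Total = 130 + 130 + 110 + 110 + 100 + 50 + 40 + 40 + 30 + 30 + 30 + 20 = 820 kg.
Lower bound: ⌈820/180⌉ = 5 vans.
A packing using 5 vans:
  van 1: 130 + 50 = 180
  van 2: 130 + 40 = 170
  van 3: 110 + 40 + 30 = 180
  van 4: 110 + 30 + 30 = 170
  van 5: 100 + 20 = 120
This matches the lower bound, so 5 is optimal.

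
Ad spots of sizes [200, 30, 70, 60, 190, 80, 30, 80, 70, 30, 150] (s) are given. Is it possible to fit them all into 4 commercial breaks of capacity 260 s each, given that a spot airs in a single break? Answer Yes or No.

Yes

A valid assignment using 4 commercial breaks:
  break 1: 200 + 60 = 260
  break 2: 190 + 70 = 260
  break 3: 150 + 80 + 30 = 260
  break 4: 80 + 70 + 30 + 30 = 210
Every load is within 260 s, so 4 commercial breaks suffice.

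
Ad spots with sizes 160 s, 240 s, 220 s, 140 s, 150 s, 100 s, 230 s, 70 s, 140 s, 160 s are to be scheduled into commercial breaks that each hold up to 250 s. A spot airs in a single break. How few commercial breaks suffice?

Total = 240 + 230 + 220 + 160 + 160 + 150 + 140 + 140 + 100 + 70 = 1610 s.
Lower bound: ⌈1610/250⌉ = 7 commercial breaks.
Also, 8 ad spots each exceed 125 s, and no two of those can share a break, so at least 8 commercial breaks are needed.
A packing using 8 commercial breaks:
  break 1: 240 = 240
  break 2: 230 = 230
  break 3: 220 = 220
  break 4: 160 + 70 = 230
  break 5: 160 = 160
  break 6: 150 + 100 = 250
  break 7: 140 = 140
  break 8: 140 = 140
This matches the lower bound, so 8 is optimal.

8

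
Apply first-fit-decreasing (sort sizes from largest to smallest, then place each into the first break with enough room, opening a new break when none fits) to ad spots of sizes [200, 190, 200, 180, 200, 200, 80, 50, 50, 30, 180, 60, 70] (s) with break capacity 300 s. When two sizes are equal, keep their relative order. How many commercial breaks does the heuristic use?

Sorted descending: 200, 200, 200, 200, 190, 180, 180, 80, 70, 60, 50, 50, 30.
  200 → break 1 (new)  [load 200/300]
  200 → break 2 (new)  [load 200/300]
  200 → break 3 (new)  [load 200/300]
  200 → break 4 (new)  [load 200/300]
  190 → break 5 (new)  [load 190/300]
  180 → break 6 (new)  [load 180/300]
  180 → break 7 (new)  [load 180/300]
  80 → break 1  [load 280/300]
  70 → break 2  [load 270/300]
  60 → break 3  [load 260/300]
  50 → break 4  [load 250/300]
  50 → break 4  [load 300/300]
  30 → break 2  [load 300/300]
7 commercial breaks opened.

7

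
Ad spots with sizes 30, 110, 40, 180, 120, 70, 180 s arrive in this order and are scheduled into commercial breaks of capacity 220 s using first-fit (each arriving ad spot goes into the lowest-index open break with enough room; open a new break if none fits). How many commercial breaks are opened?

  30 → break 1 (new)  [load 30/220]
  110 → break 1  [load 140/220]
  40 → break 1  [load 180/220]
  180 → break 2 (new)  [load 180/220]
  120 → break 3 (new)  [load 120/220]
  70 → break 3  [load 190/220]
  180 → break 4 (new)  [load 180/220]
4 commercial breaks opened.

4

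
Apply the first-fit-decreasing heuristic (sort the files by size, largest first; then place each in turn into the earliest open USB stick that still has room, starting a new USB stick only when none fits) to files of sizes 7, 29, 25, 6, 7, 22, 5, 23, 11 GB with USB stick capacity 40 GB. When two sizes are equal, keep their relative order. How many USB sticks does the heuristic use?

4

Sorted descending: 29, 25, 23, 22, 11, 7, 7, 6, 5.
  29 → USB stick 1 (new)  [load 29/40]
  25 → USB stick 2 (new)  [load 25/40]
  23 → USB stick 3 (new)  [load 23/40]
  22 → USB stick 4 (new)  [load 22/40]
  11 → USB stick 1  [load 40/40]
  7 → USB stick 2  [load 32/40]
  7 → USB stick 2  [load 39/40]
  6 → USB stick 3  [load 29/40]
  5 → USB stick 3  [load 34/40]
4 USB sticks opened.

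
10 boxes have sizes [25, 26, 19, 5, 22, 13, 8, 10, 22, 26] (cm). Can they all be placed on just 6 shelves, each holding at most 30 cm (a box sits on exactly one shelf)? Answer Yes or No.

Total = 176 cm; ⌈176/30⌉ = 6.
The bound of 6 does not rule out 6, but exhaustive search shows no assignment into 6 shelves of capacity 30 cm exists — the minimum is 7.

No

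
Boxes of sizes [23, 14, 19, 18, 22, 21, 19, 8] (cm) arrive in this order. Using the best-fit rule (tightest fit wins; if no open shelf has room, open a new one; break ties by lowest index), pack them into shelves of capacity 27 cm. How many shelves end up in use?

7

  23 → shelf 1 (new)  [load 23/27]
  14 → shelf 2 (new)  [load 14/27]
  19 → shelf 3 (new)  [load 19/27]
  18 → shelf 4 (new)  [load 18/27]
  22 → shelf 5 (new)  [load 22/27]
  21 → shelf 6 (new)  [load 21/27]
  19 → shelf 7 (new)  [load 19/27]
  8 → shelf 3  [load 27/27]
7 shelves opened.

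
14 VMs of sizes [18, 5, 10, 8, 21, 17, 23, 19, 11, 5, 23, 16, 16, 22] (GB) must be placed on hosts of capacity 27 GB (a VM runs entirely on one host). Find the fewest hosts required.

Total = 23 + 23 + 22 + 21 + 19 + 18 + 17 + 16 + 16 + 11 + 10 + 8 + 5 + 5 = 214 GB.
Lower bound: ⌈214/27⌉ = 8 hosts.
Also, 9 VMs each exceed 27/2 GB, and no two of those can share a host, so at least 9 hosts are needed.
A packing using 9 hosts:
  host 1: 23 = 23
  host 2: 23 = 23
  host 3: 22 + 5 = 27
  host 4: 21 + 5 = 26
  host 5: 19 + 8 = 27
  host 6: 18 = 18
  host 7: 17 + 10 = 27
  host 8: 16 + 11 = 27
  host 9: 16 = 16
This matches the lower bound, so 9 is optimal.

9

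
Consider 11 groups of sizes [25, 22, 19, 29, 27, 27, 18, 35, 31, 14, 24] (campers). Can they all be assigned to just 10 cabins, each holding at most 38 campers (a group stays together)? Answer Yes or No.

Yes

A valid assignment using 9 cabins:
  cabin 1: 35 = 35
  cabin 2: 31 = 31
  cabin 3: 29 = 29
  cabin 4: 27 = 27
  cabin 5: 27 = 27
  cabin 6: 25 = 25
  cabin 7: 24 + 14 = 38
  cabin 8: 22 = 22
  cabin 9: 19 + 18 = 37
That uses only 9 ≤ 10, so 10 cabins are enough.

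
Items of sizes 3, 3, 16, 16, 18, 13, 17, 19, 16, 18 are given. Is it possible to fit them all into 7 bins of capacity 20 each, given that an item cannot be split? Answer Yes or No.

Total = 139; ⌈139/20⌉ = 7.
8 items each exceed half the capacity and cannot share a bin, forcing at least 8 bins.
At least 8 bins are required, but only 7 are allowed.

No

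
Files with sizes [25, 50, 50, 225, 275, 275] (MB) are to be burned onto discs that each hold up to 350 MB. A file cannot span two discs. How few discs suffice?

3

Total = 275 + 275 + 225 + 50 + 50 + 25 = 900 MB.
Lower bound: ⌈900/350⌉ = 3 discs.
A packing using 3 discs:
  disc 1: 275 + 50 + 25 = 350
  disc 2: 275 + 50 = 325
  disc 3: 225 = 225
This matches the lower bound, so 3 is optimal.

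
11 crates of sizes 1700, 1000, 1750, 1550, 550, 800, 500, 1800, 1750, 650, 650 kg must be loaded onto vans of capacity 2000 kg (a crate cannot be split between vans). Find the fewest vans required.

Total = 1800 + 1750 + 1750 + 1700 + 1550 + 1000 + 800 + 650 + 650 + 550 + 500 = 12700 kg.
Lower bound: ⌈12700/2000⌉ = 7 vans.
A packing using 8 vans:
  van 1: 1800 = 1800
  van 2: 1750 = 1750
  van 3: 1750 = 1750
  van 4: 1700 = 1700
  van 5: 1550 = 1550
  van 6: 1000 + 800 = 1800
  van 7: 650 + 650 + 550 = 1850
  van 8: 500 = 500
No arrangement into 7 vans stays within capacity, so 8 is optimal.

8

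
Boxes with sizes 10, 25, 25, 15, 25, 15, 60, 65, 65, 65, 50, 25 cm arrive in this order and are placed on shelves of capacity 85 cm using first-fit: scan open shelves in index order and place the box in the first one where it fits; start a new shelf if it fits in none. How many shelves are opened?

  10 → shelf 1 (new)  [load 10/85]
  25 → shelf 1  [load 35/85]
  25 → shelf 1  [load 60/85]
  15 → shelf 1  [load 75/85]
  25 → shelf 2 (new)  [load 25/85]
  15 → shelf 2  [load 40/85]
  60 → shelf 3 (new)  [load 60/85]
  65 → shelf 4 (new)  [load 65/85]
  65 → shelf 5 (new)  [load 65/85]
  65 → shelf 6 (new)  [load 65/85]
  50 → shelf 7 (new)  [load 50/85]
  25 → shelf 2  [load 65/85]
7 shelves opened.

7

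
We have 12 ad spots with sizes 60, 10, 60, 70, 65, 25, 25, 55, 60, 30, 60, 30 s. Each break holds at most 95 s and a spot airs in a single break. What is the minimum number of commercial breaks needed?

7

Total = 70 + 65 + 60 + 60 + 60 + 60 + 55 + 30 + 30 + 25 + 25 + 10 = 550 s.
Lower bound: ⌈550/95⌉ = 6 commercial breaks.
Also, 7 ad spots each exceed 95/2 s, and no two of those can share a break, so at least 7 commercial breaks are needed.
A packing using 7 commercial breaks:
  break 1: 70 + 25 = 95
  break 2: 65 + 30 = 95
  break 3: 60 + 30 = 90
  break 4: 60 + 25 + 10 = 95
  break 5: 60 = 60
  break 6: 60 = 60
  break 7: 55 = 55
This matches the lower bound, so 7 is optimal.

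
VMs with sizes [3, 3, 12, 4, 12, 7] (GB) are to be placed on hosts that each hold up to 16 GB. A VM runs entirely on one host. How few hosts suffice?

Total = 12 + 12 + 7 + 4 + 3 + 3 = 41 GB.
Lower bound: ⌈41/16⌉ = 3 hosts.
A packing using 3 hosts:
  host 1: 12 + 4 = 16
  host 2: 12 + 3 = 15
  host 3: 7 + 3 = 10
This matches the lower bound, so 3 is optimal.

3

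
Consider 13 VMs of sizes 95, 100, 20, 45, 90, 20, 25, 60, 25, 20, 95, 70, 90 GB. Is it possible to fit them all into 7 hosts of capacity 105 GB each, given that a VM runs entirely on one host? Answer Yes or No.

No

Total = 755 GB; ⌈755/105⌉ = 8.
At least 8 hosts are required, but only 7 are allowed.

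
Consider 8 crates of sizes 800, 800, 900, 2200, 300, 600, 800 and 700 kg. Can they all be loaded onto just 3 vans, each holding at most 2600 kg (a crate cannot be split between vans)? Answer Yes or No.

A valid assignment using 3 vans:
  van 1: 2200 + 300 = 2500
  van 2: 900 + 800 + 800 = 2500
  van 3: 800 + 700 + 600 = 2100
Every load is within 2600 kg, so 3 vans suffice.

Yes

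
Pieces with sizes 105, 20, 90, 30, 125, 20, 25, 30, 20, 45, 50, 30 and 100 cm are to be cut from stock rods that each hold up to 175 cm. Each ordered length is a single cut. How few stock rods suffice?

Total = 125 + 105 + 100 + 90 + 50 + 45 + 30 + 30 + 30 + 25 + 20 + 20 + 20 = 690 cm.
Lower bound: ⌈690/175⌉ = 4 stock rods.
A packing using 4 stock rods:
  stock rod 1: 125 + 50 = 175
  stock rod 2: 105 + 45 + 25 = 175
  stock rod 3: 100 + 30 + 20 + 20 = 170
  stock rod 4: 90 + 30 + 30 + 20 = 170
This matches the lower bound, so 4 is optimal.

4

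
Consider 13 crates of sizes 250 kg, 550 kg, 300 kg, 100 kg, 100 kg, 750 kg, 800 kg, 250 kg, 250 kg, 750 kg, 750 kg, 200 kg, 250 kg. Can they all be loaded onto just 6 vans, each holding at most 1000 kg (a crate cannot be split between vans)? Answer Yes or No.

Yes

A valid assignment using 6 vans:
  van 1: 800 + 200 = 1000
  van 2: 750 + 250 = 1000
  van 3: 750 + 250 = 1000
  van 4: 750 + 250 = 1000
  van 5: 550 + 300 + 100 = 950
  van 6: 250 + 100 = 350
Every load is within 1000 kg, so 6 vans suffice.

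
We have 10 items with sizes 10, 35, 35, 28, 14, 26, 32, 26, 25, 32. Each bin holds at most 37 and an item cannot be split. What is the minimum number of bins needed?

Total = 35 + 35 + 32 + 32 + 28 + 26 + 26 + 25 + 14 + 10 = 263.
Lower bound: ⌈263/37⌉ = 8 bins.
A packing using 9 bins:
  bin 1: 35 = 35
  bin 2: 35 = 35
  bin 3: 32 = 32
  bin 4: 32 = 32
  bin 5: 28 = 28
  bin 6: 26 + 10 = 36
  bin 7: 26 = 26
  bin 8: 25 = 25
  bin 9: 14 = 14
No arrangement into 8 bins stays within capacity, so 9 is optimal.

9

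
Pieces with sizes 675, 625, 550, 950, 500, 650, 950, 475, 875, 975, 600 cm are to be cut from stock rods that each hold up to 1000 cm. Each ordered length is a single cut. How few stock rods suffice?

10

Total = 975 + 950 + 950 + 875 + 675 + 650 + 625 + 600 + 550 + 500 + 475 = 7825 cm.
Lower bound: ⌈7825/1000⌉ = 8 stock rods.
Also, 9 pieces each exceed 500 cm, and no two of those can share a stock rod, so at least 9 stock rods are needed.
A packing using 10 stock rods:
  stock rod 1: 975 = 975
  stock rod 2: 950 = 950
  stock rod 3: 950 = 950
  stock rod 4: 875 = 875
  stock rod 5: 675 = 675
  stock rod 6: 650 = 650
  stock rod 7: 625 = 625
  stock rod 8: 600 = 600
  stock rod 9: 550 = 550
  stock rod 10: 500 + 475 = 975
No arrangement into 9 stock rods stays within capacity, so 10 is optimal.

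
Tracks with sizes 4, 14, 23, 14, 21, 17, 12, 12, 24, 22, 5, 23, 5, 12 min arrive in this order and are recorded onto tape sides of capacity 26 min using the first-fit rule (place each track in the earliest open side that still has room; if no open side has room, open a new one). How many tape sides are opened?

  4 → side 1 (new)  [load 4/26]
  14 → side 1  [load 18/26]
  23 → side 2 (new)  [load 23/26]
  14 → side 3 (new)  [load 14/26]
  21 → side 4 (new)  [load 21/26]
  17 → side 5 (new)  [load 17/26]
  12 → side 3  [load 26/26]
  12 → side 6 (new)  [load 12/26]
  24 → side 7 (new)  [load 24/26]
  22 → side 8 (new)  [load 22/26]
  5 → side 1  [load 23/26]
  23 → side 9 (new)  [load 23/26]
  5 → side 4  [load 26/26]
  12 → side 6  [load 24/26]
9 tape sides opened.

9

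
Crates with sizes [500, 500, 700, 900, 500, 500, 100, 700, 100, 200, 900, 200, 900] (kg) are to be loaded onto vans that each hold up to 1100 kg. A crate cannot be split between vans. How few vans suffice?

7

Total = 900 + 900 + 900 + 700 + 700 + 500 + 500 + 500 + 500 + 200 + 200 + 100 + 100 = 6700 kg.
Lower bound: ⌈6700/1100⌉ = 7 vans.
A packing using 7 vans:
  van 1: 900 + 200 = 1100
  van 2: 900 + 200 = 1100
  van 3: 900 + 100 + 100 = 1100
  van 4: 700 = 700
  van 5: 700 = 700
  van 6: 500 + 500 = 1000
  van 7: 500 + 500 = 1000
This matches the lower bound, so 7 is optimal.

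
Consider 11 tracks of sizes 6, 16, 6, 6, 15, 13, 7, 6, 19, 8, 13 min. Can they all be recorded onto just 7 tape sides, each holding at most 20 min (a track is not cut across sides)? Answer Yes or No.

Yes

A valid assignment using 7 tape sides:
  side 1: 19 = 19
  side 2: 16 = 16
  side 3: 15 = 15
  side 4: 13 + 7 = 20
  side 5: 13 + 6 = 19
  side 6: 8 + 6 + 6 = 20
  side 7: 6 = 6
Every load is within 20 min, so 7 tape sides suffice.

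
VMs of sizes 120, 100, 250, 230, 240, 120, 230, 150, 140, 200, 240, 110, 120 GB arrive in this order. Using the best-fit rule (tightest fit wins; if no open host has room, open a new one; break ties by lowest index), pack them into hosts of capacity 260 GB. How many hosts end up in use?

10

  120 → host 1 (new)  [load 120/260]
  100 → host 1  [load 220/260]
  250 → host 2 (new)  [load 250/260]
  230 → host 3 (new)  [load 230/260]
  240 → host 4 (new)  [load 240/260]
  120 → host 5 (new)  [load 120/260]
  230 → host 6 (new)  [load 230/260]
  150 → host 7 (new)  [load 150/260]
  140 → host 5  [load 260/260]
  200 → host 8 (new)  [load 200/260]
  240 → host 9 (new)  [load 240/260]
  110 → host 7  [load 260/260]
  120 → host 10 (new)  [load 120/260]
10 hosts opened.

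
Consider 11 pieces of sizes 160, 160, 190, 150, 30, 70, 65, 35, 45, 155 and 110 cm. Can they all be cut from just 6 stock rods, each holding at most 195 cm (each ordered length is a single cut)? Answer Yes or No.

No

Total = 1170 cm; ⌈1170/195⌉ = 6.
The bound of 6 does not rule out 6, but exhaustive search shows no assignment into 6 stock rods of capacity 195 cm exists — the minimum is 7.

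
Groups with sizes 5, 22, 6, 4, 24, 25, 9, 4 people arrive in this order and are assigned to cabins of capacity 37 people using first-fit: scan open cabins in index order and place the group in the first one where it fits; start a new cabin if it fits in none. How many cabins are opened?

  5 → cabin 1 (new)  [load 5/37]
  22 → cabin 1  [load 27/37]
  6 → cabin 1  [load 33/37]
  4 → cabin 1  [load 37/37]
  24 → cabin 2 (new)  [load 24/37]
  25 → cabin 3 (new)  [load 25/37]
  9 → cabin 2  [load 33/37]
  4 → cabin 2  [load 37/37]
3 cabins opened.

3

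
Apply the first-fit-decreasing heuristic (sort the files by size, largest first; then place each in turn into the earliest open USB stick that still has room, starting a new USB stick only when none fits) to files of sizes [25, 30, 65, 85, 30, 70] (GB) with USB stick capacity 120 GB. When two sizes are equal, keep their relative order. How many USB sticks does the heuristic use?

Sorted descending: 85, 70, 65, 30, 30, 25.
  85 → USB stick 1 (new)  [load 85/120]
  70 → USB stick 2 (new)  [load 70/120]
  65 → USB stick 3 (new)  [load 65/120]
  30 → USB stick 1  [load 115/120]
  30 → USB stick 2  [load 100/120]
  25 → USB stick 3  [load 90/120]
3 USB sticks opened.

3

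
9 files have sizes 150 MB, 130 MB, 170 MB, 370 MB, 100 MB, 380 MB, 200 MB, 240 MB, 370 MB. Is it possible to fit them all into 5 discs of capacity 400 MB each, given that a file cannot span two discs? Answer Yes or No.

Total = 2110 MB; ⌈2110/400⌉ = 6.
At least 6 discs are required, but only 5 are allowed.

No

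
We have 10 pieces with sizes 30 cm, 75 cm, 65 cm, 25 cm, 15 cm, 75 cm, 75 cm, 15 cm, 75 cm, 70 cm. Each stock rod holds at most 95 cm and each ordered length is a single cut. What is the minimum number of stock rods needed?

6

Total = 75 + 75 + 75 + 75 + 70 + 65 + 30 + 25 + 15 + 15 = 520 cm.
Lower bound: ⌈520/95⌉ = 6 stock rods.
A packing using 6 stock rods:
  stock rod 1: 75 + 15 = 90
  stock rod 2: 75 + 15 = 90
  stock rod 3: 75 = 75
  stock rod 4: 75 = 75
  stock rod 5: 70 + 25 = 95
  stock rod 6: 65 + 30 = 95
This matches the lower bound, so 6 is optimal.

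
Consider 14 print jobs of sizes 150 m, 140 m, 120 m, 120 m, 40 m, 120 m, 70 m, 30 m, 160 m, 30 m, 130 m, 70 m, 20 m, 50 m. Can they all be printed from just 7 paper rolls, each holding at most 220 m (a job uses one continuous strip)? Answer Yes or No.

Yes

A valid assignment using 7 paper rolls:
  roll 1: 160 + 50 = 210
  roll 2: 150 + 70 = 220
  roll 3: 140 + 70 = 210
  roll 4: 130 + 40 + 30 + 20 = 220
  roll 5: 120 + 30 = 150
  roll 6: 120 = 120
  roll 7: 120 = 120
Every load is within 220 m, so 7 paper rolls suffice.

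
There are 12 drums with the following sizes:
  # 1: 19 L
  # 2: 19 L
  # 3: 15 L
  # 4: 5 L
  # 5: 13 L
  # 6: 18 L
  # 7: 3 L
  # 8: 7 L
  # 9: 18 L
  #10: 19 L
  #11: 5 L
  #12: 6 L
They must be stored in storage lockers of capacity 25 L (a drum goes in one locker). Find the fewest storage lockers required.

7

Total = 19 + 19 + 19 + 18 + 18 + 15 + 13 + 7 + 6 + 5 + 5 + 3 = 147 L.
Lower bound: ⌈147/25⌉ = 6 storage lockers.
Also, 7 drums each exceed 25/2 L, and no two of those can share a locker, so at least 7 storage lockers are needed.
A packing using 7 storage lockers:
  locker 1: 19 + 6 = 25
  locker 2: 19 + 5 = 24
  locker 3: 19 + 5 = 24
  locker 4: 18 + 7 = 25
  locker 5: 18 + 3 = 21
  locker 6: 15 = 15
  locker 7: 13 = 13
This matches the lower bound, so 7 is optimal.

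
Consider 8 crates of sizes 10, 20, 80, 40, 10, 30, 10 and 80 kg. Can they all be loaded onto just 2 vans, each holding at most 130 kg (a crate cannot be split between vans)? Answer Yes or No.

No

Total = 280 kg; ⌈280/130⌉ = 3.
At least 3 vans are required, but only 2 are allowed.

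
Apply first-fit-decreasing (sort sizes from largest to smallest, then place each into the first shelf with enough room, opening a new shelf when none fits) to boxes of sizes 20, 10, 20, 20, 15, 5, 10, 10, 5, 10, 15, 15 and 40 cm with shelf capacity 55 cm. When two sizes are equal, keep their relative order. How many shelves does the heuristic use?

4

Sorted descending: 40, 20, 20, 20, 15, 15, 15, 10, 10, 10, 10, 5, 5.
  40 → shelf 1 (new)  [load 40/55]
  20 → shelf 2 (new)  [load 20/55]
  20 → shelf 2  [load 40/55]
  20 → shelf 3 (new)  [load 20/55]
  15 → shelf 1  [load 55/55]
  15 → shelf 2  [load 55/55]
  15 → shelf 3  [load 35/55]
  10 → shelf 3  [load 45/55]
  10 → shelf 3  [load 55/55]
  10 → shelf 4 (new)  [load 10/55]
  10 → shelf 4  [load 20/55]
  5 → shelf 4  [load 25/55]
  5 → shelf 4  [load 30/55]
4 shelves opened.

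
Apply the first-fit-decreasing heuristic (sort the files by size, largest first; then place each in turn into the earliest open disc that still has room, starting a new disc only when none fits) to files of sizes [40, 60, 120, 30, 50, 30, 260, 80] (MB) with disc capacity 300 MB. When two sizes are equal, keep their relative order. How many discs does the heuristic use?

Sorted descending: 260, 120, 80, 60, 50, 40, 30, 30.
  260 → disc 1 (new)  [load 260/300]
  120 → disc 2 (new)  [load 120/300]
  80 → disc 2  [load 200/300]
  60 → disc 2  [load 260/300]
  50 → disc 3 (new)  [load 50/300]
  40 → disc 1  [load 300/300]
  30 → disc 2  [load 290/300]
  30 → disc 3  [load 80/300]
3 discs opened.

3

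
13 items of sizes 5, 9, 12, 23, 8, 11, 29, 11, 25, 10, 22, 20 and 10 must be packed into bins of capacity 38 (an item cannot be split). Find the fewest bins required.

Total = 29 + 25 + 23 + 22 + 20 + 12 + 11 + 11 + 10 + 10 + 9 + 8 + 5 = 195.
Lower bound: ⌈195/38⌉ = 6 bins.
A packing using 6 bins:
  bin 1: 29 + 9 = 38
  bin 2: 25 + 12 = 37
  bin 3: 23 + 11 = 34
  bin 4: 22 + 11 + 5 = 38
  bin 5: 20 + 10 + 8 = 38
  bin 6: 10 = 10
This matches the lower bound, so 6 is optimal.

6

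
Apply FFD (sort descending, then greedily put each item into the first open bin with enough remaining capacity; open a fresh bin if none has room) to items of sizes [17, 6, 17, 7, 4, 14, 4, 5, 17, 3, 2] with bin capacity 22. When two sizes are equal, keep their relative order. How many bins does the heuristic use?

Sorted descending: 17, 17, 17, 14, 7, 6, 5, 4, 4, 3, 2.
  17 → bin 1 (new)  [load 17/22]
  17 → bin 2 (new)  [load 17/22]
  17 → bin 3 (new)  [load 17/22]
  14 → bin 4 (new)  [load 14/22]
  7 → bin 4  [load 21/22]
  6 → bin 5 (new)  [load 6/22]
  5 → bin 1  [load 22/22]
  4 → bin 2  [load 21/22]
  4 → bin 3  [load 21/22]
  3 → bin 5  [load 9/22]
  2 → bin 5  [load 11/22]
5 bins opened.

5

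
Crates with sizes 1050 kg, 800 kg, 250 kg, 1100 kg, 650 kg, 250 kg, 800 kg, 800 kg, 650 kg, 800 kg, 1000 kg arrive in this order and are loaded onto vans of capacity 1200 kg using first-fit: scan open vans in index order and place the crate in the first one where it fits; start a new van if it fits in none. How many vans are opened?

  1050 → van 1 (new)  [load 1050/1200]
  800 → van 2 (new)  [load 800/1200]
  250 → van 2  [load 1050/1200]
  1100 → van 3 (new)  [load 1100/1200]
  650 → van 4 (new)  [load 650/1200]
  250 → van 4  [load 900/1200]
  800 → van 5 (new)  [load 800/1200]
  800 → van 6 (new)  [load 800/1200]
  650 → van 7 (new)  [load 650/1200]
  800 → van 8 (new)  [load 800/1200]
  1000 → van 9 (new)  [load 1000/1200]
9 vans opened.

9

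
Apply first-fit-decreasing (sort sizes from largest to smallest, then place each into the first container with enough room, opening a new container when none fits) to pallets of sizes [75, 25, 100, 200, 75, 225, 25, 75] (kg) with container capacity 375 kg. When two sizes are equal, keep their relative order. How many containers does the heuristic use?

Sorted descending: 225, 200, 100, 75, 75, 75, 25, 25.
  225 → container 1 (new)  [load 225/375]
  200 → container 2 (new)  [load 200/375]
  100 → container 1  [load 325/375]
  75 → container 2  [load 275/375]
  75 → container 2  [load 350/375]
  75 → container 3 (new)  [load 75/375]
  25 → container 1  [load 350/375]
  25 → container 1  [load 375/375]
3 containers opened.

3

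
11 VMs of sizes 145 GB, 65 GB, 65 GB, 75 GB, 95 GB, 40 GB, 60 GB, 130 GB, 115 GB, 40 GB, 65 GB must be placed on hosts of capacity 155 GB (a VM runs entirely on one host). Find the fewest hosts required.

7

Total = 145 + 130 + 115 + 95 + 75 + 65 + 65 + 65 + 60 + 40 + 40 = 895 GB.
Lower bound: ⌈895/155⌉ = 6 hosts.
A packing using 7 hosts:
  host 1: 145 = 145
  host 2: 130 = 130
  host 3: 115 + 40 = 155
  host 4: 95 + 60 = 155
  host 5: 75 + 65 = 140
  host 6: 65 + 65 = 130
  host 7: 40 = 40
No arrangement into 6 hosts stays within capacity, so 7 is optimal.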